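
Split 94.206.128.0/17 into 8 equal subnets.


New prefix = 17 + 3 = 20
Each subnet has 4096 addresses
  94.206.128.0/20
  94.206.144.0/20
  94.206.160.0/20
  94.206.176.0/20
  94.206.192.0/20
  94.206.208.0/20
  94.206.224.0/20
  94.206.240.0/20
Subnets: 94.206.128.0/20, 94.206.144.0/20, 94.206.160.0/20, 94.206.176.0/20, 94.206.192.0/20, 94.206.208.0/20, 94.206.224.0/20, 94.206.240.0/20


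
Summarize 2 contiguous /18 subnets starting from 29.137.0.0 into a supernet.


Original prefix: /18
Number of subnets: 2 = 2^1
New prefix = 18 - 1 = 17
Supernet: 29.137.0.0/17


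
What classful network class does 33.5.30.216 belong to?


First octet: 33
Binary: 00100001
0xxxxxxx -> Class A (1-126)
Class A, default mask 255.0.0.0 (/8)


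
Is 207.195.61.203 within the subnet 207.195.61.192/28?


Subnet network: 207.195.61.192
Test IP AND mask: 207.195.61.192
Yes, 207.195.61.203 is in 207.195.61.192/28


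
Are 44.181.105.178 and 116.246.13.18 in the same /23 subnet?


Mask: 255.255.254.0
44.181.105.178 AND mask = 44.181.104.0
116.246.13.18 AND mask = 116.246.12.0
No, different subnets (44.181.104.0 vs 116.246.12.0)


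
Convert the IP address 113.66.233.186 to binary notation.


113 = 01110001
66 = 01000010
233 = 11101001
186 = 10111010
Binary: 01110001.01000010.11101001.10111010


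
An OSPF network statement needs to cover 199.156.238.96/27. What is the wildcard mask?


Subnet mask: 255.255.255.224
Wildcard = 255.255.255.255 - subnet mask
255 - 255 = 0
255 - 255 = 0
255 - 255 = 0
255 - 224 = 31
Wildcard: 0.0.0.31


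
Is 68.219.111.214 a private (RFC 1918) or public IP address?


RFC 1918 private ranges:
  10.0.0.0/8 (10.0.0.0 - 10.255.255.255)
  172.16.0.0/12 (172.16.0.0 - 172.31.255.255)
  192.168.0.0/16 (192.168.0.0 - 192.168.255.255)
Public (not in any RFC 1918 range)


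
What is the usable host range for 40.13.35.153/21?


Network: 40.13.32.0
Broadcast: 40.13.39.255
First usable = network + 1
Last usable = broadcast - 1
Range: 40.13.32.1 to 40.13.39.254


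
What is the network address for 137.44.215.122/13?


IP:   10001001.00101100.11010111.01111010
Mask: 11111111.11111000.00000000.00000000
AND operation:
Net:  10001001.00101000.00000000.00000000
Network: 137.40.0.0/13


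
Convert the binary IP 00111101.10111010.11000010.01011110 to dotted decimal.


00111101 = 61
10111010 = 186
11000010 = 194
01011110 = 94
IP: 61.186.194.94


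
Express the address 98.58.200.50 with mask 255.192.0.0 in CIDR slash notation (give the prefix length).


Binary: 11111111.11000000.00000000.00000000
Count leading 1s
Prefix: /10


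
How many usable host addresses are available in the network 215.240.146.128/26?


Host bits = 32 - 26 = 6
Total addresses = 2^6 = 64
Usable = total - 2 (network and broadcast)
Usable hosts: 62


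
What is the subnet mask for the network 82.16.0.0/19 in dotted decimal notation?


/19 means 19 network bits, 13 host bits
Binary: 11111111111111111110000000000000
Mask: 255.255.224.0


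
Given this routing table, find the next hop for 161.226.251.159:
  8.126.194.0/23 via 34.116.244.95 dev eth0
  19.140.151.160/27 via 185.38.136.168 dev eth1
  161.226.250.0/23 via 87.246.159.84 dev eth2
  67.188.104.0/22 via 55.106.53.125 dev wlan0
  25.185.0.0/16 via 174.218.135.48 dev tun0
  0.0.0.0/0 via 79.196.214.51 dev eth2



Longest prefix match for 161.226.251.159:
  /23 8.126.194.0: no
  /27 19.140.151.160: no
  /23 161.226.250.0: MATCH
  /22 67.188.104.0: no
  /16 25.185.0.0: no
  /0 0.0.0.0: MATCH
Selected: next-hop 87.246.159.84 via eth2 (matched /23)


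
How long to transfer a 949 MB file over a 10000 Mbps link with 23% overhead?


Effective throughput = 10000 * (1 - 23/100) = 7700 Mbps
File size in Mb = 949 * 8 = 7592 Mb
Time = 7592 / 7700
Time = 0.986 seconds


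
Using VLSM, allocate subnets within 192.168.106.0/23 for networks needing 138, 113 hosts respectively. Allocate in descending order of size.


138 hosts -> /24 (254 usable): 192.168.106.0/24
113 hosts -> /25 (126 usable): 192.168.107.0/25
Allocation: 192.168.106.0/24 (138 hosts, 254 usable); 192.168.107.0/25 (113 hosts, 126 usable)


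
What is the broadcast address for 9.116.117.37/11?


Network: 9.96.0.0/11
Host bits = 21
Set all host bits to 1:
Broadcast: 9.127.255.255


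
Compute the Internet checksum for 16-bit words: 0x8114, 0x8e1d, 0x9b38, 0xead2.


Sum all words (with carry folding):
+ 0x8114 = 0x8114
+ 0x8e1d = 0x0f32
+ 0x9b38 = 0xaa6a
+ 0xead2 = 0x953d
One's complement: ~0x953d
Checksum = 0x6ac2


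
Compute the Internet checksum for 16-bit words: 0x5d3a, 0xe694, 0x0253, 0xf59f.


Sum all words (with carry folding):
+ 0x5d3a = 0x5d3a
+ 0xe694 = 0x43cf
+ 0x0253 = 0x4622
+ 0xf59f = 0x3bc2
One's complement: ~0x3bc2
Checksum = 0xc43d


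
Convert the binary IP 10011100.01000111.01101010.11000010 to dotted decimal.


10011100 = 156
01000111 = 71
01101010 = 106
11000010 = 194
IP: 156.71.106.194


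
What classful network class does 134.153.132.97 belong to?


First octet: 134
Binary: 10000110
10xxxxxx -> Class B (128-191)
Class B, default mask 255.255.0.0 (/16)


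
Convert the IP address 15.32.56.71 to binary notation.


15 = 00001111
32 = 00100000
56 = 00111000
71 = 01000111
Binary: 00001111.00100000.00111000.01000111


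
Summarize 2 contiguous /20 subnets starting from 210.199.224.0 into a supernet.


Original prefix: /20
Number of subnets: 2 = 2^1
New prefix = 20 - 1 = 19
Supernet: 210.199.224.0/19


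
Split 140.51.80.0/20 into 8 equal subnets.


New prefix = 20 + 3 = 23
Each subnet has 512 addresses
  140.51.80.0/23
  140.51.82.0/23
  140.51.84.0/23
  140.51.86.0/23
  140.51.88.0/23
  140.51.90.0/23
  140.51.92.0/23
  140.51.94.0/23
Subnets: 140.51.80.0/23, 140.51.82.0/23, 140.51.84.0/23, 140.51.86.0/23, 140.51.88.0/23, 140.51.90.0/23, 140.51.92.0/23, 140.51.94.0/23


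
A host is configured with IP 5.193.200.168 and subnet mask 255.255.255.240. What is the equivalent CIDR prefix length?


Binary: 11111111.11111111.11111111.11110000
Count leading 1s
Prefix: /28


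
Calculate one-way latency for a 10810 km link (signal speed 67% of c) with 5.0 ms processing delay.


Speed = 0.67 * 3e5 km/s = 201000 km/s
Propagation delay = 10810 / 201000 = 0.0538 s = 53.7811 ms
Processing delay = 5.0 ms
Total one-way latency = 58.7811 ms


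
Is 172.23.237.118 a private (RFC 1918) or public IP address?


RFC 1918 private ranges:
  10.0.0.0/8 (10.0.0.0 - 10.255.255.255)
  172.16.0.0/12 (172.16.0.0 - 172.31.255.255)
  192.168.0.0/16 (192.168.0.0 - 192.168.255.255)
Private (in 172.16.0.0/12)


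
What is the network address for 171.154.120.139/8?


IP:   10101011.10011010.01111000.10001011
Mask: 11111111.00000000.00000000.00000000
AND operation:
Net:  10101011.00000000.00000000.00000000
Network: 171.0.0.0/8


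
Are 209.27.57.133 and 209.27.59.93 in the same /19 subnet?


Mask: 255.255.224.0
209.27.57.133 AND mask = 209.27.32.0
209.27.59.93 AND mask = 209.27.32.0
Yes, same subnet (209.27.32.0)


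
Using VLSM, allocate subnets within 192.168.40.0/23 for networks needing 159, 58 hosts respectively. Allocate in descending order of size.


159 hosts -> /24 (254 usable): 192.168.40.0/24
58 hosts -> /26 (62 usable): 192.168.41.0/26
Allocation: 192.168.40.0/24 (159 hosts, 254 usable); 192.168.41.0/26 (58 hosts, 62 usable)


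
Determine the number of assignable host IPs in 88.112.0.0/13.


Host bits = 32 - 13 = 19
Total addresses = 2^19 = 524288
Usable = total - 2 (network and broadcast)
Usable hosts: 524286


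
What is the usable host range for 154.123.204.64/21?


Network: 154.123.200.0
Broadcast: 154.123.207.255
First usable = network + 1
Last usable = broadcast - 1
Range: 154.123.200.1 to 154.123.207.254


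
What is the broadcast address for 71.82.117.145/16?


Network: 71.82.0.0/16
Host bits = 16
Set all host bits to 1:
Broadcast: 71.82.255.255


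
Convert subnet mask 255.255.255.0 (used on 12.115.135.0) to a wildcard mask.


Subnet mask: 255.255.255.0
Wildcard = 255.255.255.255 - subnet mask
255 - 255 = 0
255 - 255 = 0
255 - 255 = 0
255 - 0 = 255
Wildcard: 0.0.0.255


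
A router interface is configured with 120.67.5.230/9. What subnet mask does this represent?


/9 means 9 network bits, 23 host bits
Binary: 11111111100000000000000000000000
Mask: 255.128.0.0


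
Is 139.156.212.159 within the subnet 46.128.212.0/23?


Subnet network: 46.128.212.0
Test IP AND mask: 139.156.212.0
No, 139.156.212.159 is not in 46.128.212.0/23


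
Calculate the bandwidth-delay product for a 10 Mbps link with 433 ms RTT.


BDP = bandwidth * RTT
= 10 Mbps * 433 ms
= 10 * 1e6 * 433 / 1000 bits
= 4330000 bits
= 541250 bytes
= 528.5645 KB
BDP = 4330000 bits (541250 bytes)


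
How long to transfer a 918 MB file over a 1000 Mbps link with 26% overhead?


Effective throughput = 1000 * (1 - 26/100) = 740 Mbps
File size in Mb = 918 * 8 = 7344 Mb
Time = 7344 / 740
Time = 9.9243 seconds


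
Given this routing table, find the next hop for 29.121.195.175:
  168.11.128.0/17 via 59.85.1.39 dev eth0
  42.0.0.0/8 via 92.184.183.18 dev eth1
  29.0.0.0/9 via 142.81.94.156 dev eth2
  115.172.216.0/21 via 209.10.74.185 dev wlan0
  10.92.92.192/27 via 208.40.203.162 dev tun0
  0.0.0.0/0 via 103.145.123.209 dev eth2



Longest prefix match for 29.121.195.175:
  /17 168.11.128.0: no
  /8 42.0.0.0: no
  /9 29.0.0.0: MATCH
  /21 115.172.216.0: no
  /27 10.92.92.192: no
  /0 0.0.0.0: MATCH
Selected: next-hop 142.81.94.156 via eth2 (matched /9)


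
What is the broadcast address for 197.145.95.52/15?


Network: 197.144.0.0/15
Host bits = 17
Set all host bits to 1:
Broadcast: 197.145.255.255


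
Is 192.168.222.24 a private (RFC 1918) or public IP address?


RFC 1918 private ranges:
  10.0.0.0/8 (10.0.0.0 - 10.255.255.255)
  172.16.0.0/12 (172.16.0.0 - 172.31.255.255)
  192.168.0.0/16 (192.168.0.0 - 192.168.255.255)
Private (in 192.168.0.0/16)


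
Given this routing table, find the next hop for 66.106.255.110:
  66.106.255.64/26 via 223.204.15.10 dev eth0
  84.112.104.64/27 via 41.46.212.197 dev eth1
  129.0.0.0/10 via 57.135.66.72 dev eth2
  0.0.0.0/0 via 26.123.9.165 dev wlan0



Longest prefix match for 66.106.255.110:
  /26 66.106.255.64: MATCH
  /27 84.112.104.64: no
  /10 129.0.0.0: no
  /0 0.0.0.0: MATCH
Selected: next-hop 223.204.15.10 via eth0 (matched /26)


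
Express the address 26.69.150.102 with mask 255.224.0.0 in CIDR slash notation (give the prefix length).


Binary: 11111111.11100000.00000000.00000000
Count leading 1s
Prefix: /11


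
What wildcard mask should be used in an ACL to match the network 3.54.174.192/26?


Subnet mask: 255.255.255.192
Wildcard = 255.255.255.255 - subnet mask
255 - 255 = 0
255 - 255 = 0
255 - 255 = 0
255 - 192 = 63
Wildcard: 0.0.0.63


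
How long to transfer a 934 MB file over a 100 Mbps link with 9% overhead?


Effective throughput = 100 * (1 - 9/100) = 91 Mbps
File size in Mb = 934 * 8 = 7472 Mb
Time = 7472 / 91
Time = 82.1099 seconds


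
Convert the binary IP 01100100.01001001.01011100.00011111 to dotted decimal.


01100100 = 100
01001001 = 73
01011100 = 92
00011111 = 31
IP: 100.73.92.31


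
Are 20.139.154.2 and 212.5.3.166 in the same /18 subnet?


Mask: 255.255.192.0
20.139.154.2 AND mask = 20.139.128.0
212.5.3.166 AND mask = 212.5.0.0
No, different subnets (20.139.128.0 vs 212.5.0.0)


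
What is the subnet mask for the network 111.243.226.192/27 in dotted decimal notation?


/27 means 27 network bits, 5 host bits
Binary: 11111111111111111111111111100000
Mask: 255.255.255.224


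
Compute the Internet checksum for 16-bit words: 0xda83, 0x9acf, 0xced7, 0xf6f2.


Sum all words (with carry folding):
+ 0xda83 = 0xda83
+ 0x9acf = 0x7553
+ 0xced7 = 0x442b
+ 0xf6f2 = 0x3b1e
One's complement: ~0x3b1e
Checksum = 0xc4e1


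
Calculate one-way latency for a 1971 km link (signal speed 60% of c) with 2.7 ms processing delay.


Speed = 0.6 * 3e5 km/s = 180000 km/s
Propagation delay = 1971 / 180000 = 0.0109 s = 10.95 ms
Processing delay = 2.7 ms
Total one-way latency = 13.65 ms


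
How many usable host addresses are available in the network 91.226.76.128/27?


Host bits = 32 - 27 = 5
Total addresses = 2^5 = 32
Usable = total - 2 (network and broadcast)
Usable hosts: 30


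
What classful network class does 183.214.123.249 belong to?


First octet: 183
Binary: 10110111
10xxxxxx -> Class B (128-191)
Class B, default mask 255.255.0.0 (/16)


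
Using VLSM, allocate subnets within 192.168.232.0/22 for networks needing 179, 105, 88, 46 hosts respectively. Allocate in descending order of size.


179 hosts -> /24 (254 usable): 192.168.232.0/24
105 hosts -> /25 (126 usable): 192.168.233.0/25
88 hosts -> /25 (126 usable): 192.168.233.128/25
46 hosts -> /26 (62 usable): 192.168.234.0/26
Allocation: 192.168.232.0/24 (179 hosts, 254 usable); 192.168.233.0/25 (105 hosts, 126 usable); 192.168.233.128/25 (88 hosts, 126 usable); 192.168.234.0/26 (46 hosts, 62 usable)


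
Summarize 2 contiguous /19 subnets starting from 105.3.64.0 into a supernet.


Original prefix: /19
Number of subnets: 2 = 2^1
New prefix = 19 - 1 = 18
Supernet: 105.3.64.0/18


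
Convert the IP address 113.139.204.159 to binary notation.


113 = 01110001
139 = 10001011
204 = 11001100
159 = 10011111
Binary: 01110001.10001011.11001100.10011111


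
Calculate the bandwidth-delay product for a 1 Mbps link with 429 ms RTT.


BDP = bandwidth * RTT
= 1 Mbps * 429 ms
= 1 * 1e6 * 429 / 1000 bits
= 429000 bits
= 53625 bytes
= 52.3682 KB
BDP = 429000 bits (53625 bytes)


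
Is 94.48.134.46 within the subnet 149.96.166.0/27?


Subnet network: 149.96.166.0
Test IP AND mask: 94.48.134.32
No, 94.48.134.46 is not in 149.96.166.0/27


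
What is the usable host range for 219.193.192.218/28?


Network: 219.193.192.208
Broadcast: 219.193.192.223
First usable = network + 1
Last usable = broadcast - 1
Range: 219.193.192.209 to 219.193.192.222


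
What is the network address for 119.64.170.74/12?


IP:   01110111.01000000.10101010.01001010
Mask: 11111111.11110000.00000000.00000000
AND operation:
Net:  01110111.01000000.00000000.00000000
Network: 119.64.0.0/12


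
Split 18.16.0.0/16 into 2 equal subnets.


New prefix = 16 + 1 = 17
Each subnet has 32768 addresses
  18.16.0.0/17
  18.16.128.0/17
Subnets: 18.16.0.0/17, 18.16.128.0/17


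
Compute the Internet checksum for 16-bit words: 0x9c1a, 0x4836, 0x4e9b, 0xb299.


Sum all words (with carry folding):
+ 0x9c1a = 0x9c1a
+ 0x4836 = 0xe450
+ 0x4e9b = 0x32ec
+ 0xb299 = 0xe585
One's complement: ~0xe585
Checksum = 0x1a7a


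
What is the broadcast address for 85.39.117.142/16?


Network: 85.39.0.0/16
Host bits = 16
Set all host bits to 1:
Broadcast: 85.39.255.255


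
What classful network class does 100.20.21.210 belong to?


First octet: 100
Binary: 01100100
0xxxxxxx -> Class A (1-126)
Class A, default mask 255.0.0.0 (/8)


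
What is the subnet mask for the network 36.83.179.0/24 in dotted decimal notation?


/24 means 24 network bits, 8 host bits
Binary: 11111111111111111111111100000000
Mask: 255.255.255.0


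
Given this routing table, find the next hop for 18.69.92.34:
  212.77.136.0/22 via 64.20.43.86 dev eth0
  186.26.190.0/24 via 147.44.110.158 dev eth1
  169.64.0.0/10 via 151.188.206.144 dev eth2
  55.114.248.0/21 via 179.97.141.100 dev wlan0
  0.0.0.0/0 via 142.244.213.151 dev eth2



Longest prefix match for 18.69.92.34:
  /22 212.77.136.0: no
  /24 186.26.190.0: no
  /10 169.64.0.0: no
  /21 55.114.248.0: no
  /0 0.0.0.0: MATCH
Selected: next-hop 142.244.213.151 via eth2 (matched /0)


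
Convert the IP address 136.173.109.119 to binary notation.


136 = 10001000
173 = 10101101
109 = 01101101
119 = 01110111
Binary: 10001000.10101101.01101101.01110111


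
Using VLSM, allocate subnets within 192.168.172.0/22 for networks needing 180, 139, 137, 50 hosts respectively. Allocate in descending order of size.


180 hosts -> /24 (254 usable): 192.168.172.0/24
139 hosts -> /24 (254 usable): 192.168.173.0/24
137 hosts -> /24 (254 usable): 192.168.174.0/24
50 hosts -> /26 (62 usable): 192.168.175.0/26
Allocation: 192.168.172.0/24 (180 hosts, 254 usable); 192.168.173.0/24 (139 hosts, 254 usable); 192.168.174.0/24 (137 hosts, 254 usable); 192.168.175.0/26 (50 hosts, 62 usable)


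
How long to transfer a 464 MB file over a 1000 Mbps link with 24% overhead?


Effective throughput = 1000 * (1 - 24/100) = 760 Mbps
File size in Mb = 464 * 8 = 3712 Mb
Time = 3712 / 760
Time = 4.8842 seconds


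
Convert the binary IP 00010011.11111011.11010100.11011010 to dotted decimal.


00010011 = 19
11111011 = 251
11010100 = 212
11011010 = 218
IP: 19.251.212.218


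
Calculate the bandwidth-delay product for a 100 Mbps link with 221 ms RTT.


BDP = bandwidth * RTT
= 100 Mbps * 221 ms
= 100 * 1e6 * 221 / 1000 bits
= 22100000 bits
= 2762500 bytes
= 2697.7539 KB
BDP = 22100000 bits (2762500 bytes)


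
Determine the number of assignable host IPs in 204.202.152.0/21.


Host bits = 32 - 21 = 11
Total addresses = 2^11 = 2048
Usable = total - 2 (network and broadcast)
Usable hosts: 2046


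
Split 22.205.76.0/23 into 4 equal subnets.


New prefix = 23 + 2 = 25
Each subnet has 128 addresses
  22.205.76.0/25
  22.205.76.128/25
  22.205.77.0/25
  22.205.77.128/25
Subnets: 22.205.76.0/25, 22.205.76.128/25, 22.205.77.0/25, 22.205.77.128/25


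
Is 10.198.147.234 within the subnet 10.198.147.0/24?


Subnet network: 10.198.147.0
Test IP AND mask: 10.198.147.0
Yes, 10.198.147.234 is in 10.198.147.0/24


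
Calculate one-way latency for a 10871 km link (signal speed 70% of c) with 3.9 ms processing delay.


Speed = 0.7 * 3e5 km/s = 210000 km/s
Propagation delay = 10871 / 210000 = 0.0518 s = 51.7667 ms
Processing delay = 3.9 ms
Total one-way latency = 55.6667 ms


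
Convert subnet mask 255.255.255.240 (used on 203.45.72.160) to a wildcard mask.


Subnet mask: 255.255.255.240
Wildcard = 255.255.255.255 - subnet mask
255 - 255 = 0
255 - 255 = 0
255 - 255 = 0
255 - 240 = 15
Wildcard: 0.0.0.15


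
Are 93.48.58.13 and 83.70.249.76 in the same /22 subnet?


Mask: 255.255.252.0
93.48.58.13 AND mask = 93.48.56.0
83.70.249.76 AND mask = 83.70.248.0
No, different subnets (93.48.56.0 vs 83.70.248.0)


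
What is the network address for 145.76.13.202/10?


IP:   10010001.01001100.00001101.11001010
Mask: 11111111.11000000.00000000.00000000
AND operation:
Net:  10010001.01000000.00000000.00000000
Network: 145.64.0.0/10


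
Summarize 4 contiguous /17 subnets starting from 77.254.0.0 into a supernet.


Original prefix: /17
Number of subnets: 4 = 2^2
New prefix = 17 - 2 = 15
Supernet: 77.254.0.0/15


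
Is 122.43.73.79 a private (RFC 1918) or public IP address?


RFC 1918 private ranges:
  10.0.0.0/8 (10.0.0.0 - 10.255.255.255)
  172.16.0.0/12 (172.16.0.0 - 172.31.255.255)
  192.168.0.0/16 (192.168.0.0 - 192.168.255.255)
Public (not in any RFC 1918 range)


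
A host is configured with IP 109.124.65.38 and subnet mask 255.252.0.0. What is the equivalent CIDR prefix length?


Binary: 11111111.11111100.00000000.00000000
Count leading 1s
Prefix: /14


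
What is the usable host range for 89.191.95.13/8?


Network: 89.0.0.0
Broadcast: 89.255.255.255
First usable = network + 1
Last usable = broadcast - 1
Range: 89.0.0.1 to 89.255.255.254


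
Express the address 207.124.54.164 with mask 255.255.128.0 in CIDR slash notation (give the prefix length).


Binary: 11111111.11111111.10000000.00000000
Count leading 1s
Prefix: /17


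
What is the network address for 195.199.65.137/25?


IP:   11000011.11000111.01000001.10001001
Mask: 11111111.11111111.11111111.10000000
AND operation:
Net:  11000011.11000111.01000001.10000000
Network: 195.199.65.128/25


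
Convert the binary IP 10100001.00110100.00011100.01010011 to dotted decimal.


10100001 = 161
00110100 = 52
00011100 = 28
01010011 = 83
IP: 161.52.28.83


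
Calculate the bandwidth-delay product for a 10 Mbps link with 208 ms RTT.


BDP = bandwidth * RTT
= 10 Mbps * 208 ms
= 10 * 1e6 * 208 / 1000 bits
= 2080000 bits
= 260000 bytes
= 253.9062 KB
BDP = 2080000 bits (260000 bytes)


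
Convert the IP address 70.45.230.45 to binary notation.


70 = 01000110
45 = 00101101
230 = 11100110
45 = 00101101
Binary: 01000110.00101101.11100110.00101101


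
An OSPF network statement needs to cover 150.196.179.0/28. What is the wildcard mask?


Subnet mask: 255.255.255.240
Wildcard = 255.255.255.255 - subnet mask
255 - 255 = 0
255 - 255 = 0
255 - 255 = 0
255 - 240 = 15
Wildcard: 0.0.0.15


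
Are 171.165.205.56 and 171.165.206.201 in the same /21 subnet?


Mask: 255.255.248.0
171.165.205.56 AND mask = 171.165.200.0
171.165.206.201 AND mask = 171.165.200.0
Yes, same subnet (171.165.200.0)


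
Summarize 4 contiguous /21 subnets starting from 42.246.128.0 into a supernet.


Original prefix: /21
Number of subnets: 4 = 2^2
New prefix = 21 - 2 = 19
Supernet: 42.246.128.0/19


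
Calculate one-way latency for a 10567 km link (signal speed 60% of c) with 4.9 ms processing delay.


Speed = 0.6 * 3e5 km/s = 180000 km/s
Propagation delay = 10567 / 180000 = 0.0587 s = 58.7056 ms
Processing delay = 4.9 ms
Total one-way latency = 63.6056 ms


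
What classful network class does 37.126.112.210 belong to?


First octet: 37
Binary: 00100101
0xxxxxxx -> Class A (1-126)
Class A, default mask 255.0.0.0 (/8)


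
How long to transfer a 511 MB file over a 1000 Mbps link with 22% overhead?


Effective throughput = 1000 * (1 - 22/100) = 780 Mbps
File size in Mb = 511 * 8 = 4088 Mb
Time = 4088 / 780
Time = 5.241 seconds


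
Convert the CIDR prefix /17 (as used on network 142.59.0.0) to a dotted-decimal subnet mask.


/17 means 17 network bits, 15 host bits
Binary: 11111111111111111000000000000000
Mask: 255.255.128.0


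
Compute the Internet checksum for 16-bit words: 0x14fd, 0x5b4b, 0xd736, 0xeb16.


Sum all words (with carry folding):
+ 0x14fd = 0x14fd
+ 0x5b4b = 0x7048
+ 0xd736 = 0x477f
+ 0xeb16 = 0x3296
One's complement: ~0x3296
Checksum = 0xcd69


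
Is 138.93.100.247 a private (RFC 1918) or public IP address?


RFC 1918 private ranges:
  10.0.0.0/8 (10.0.0.0 - 10.255.255.255)
  172.16.0.0/12 (172.16.0.0 - 172.31.255.255)
  192.168.0.0/16 (192.168.0.0 - 192.168.255.255)
Public (not in any RFC 1918 range)


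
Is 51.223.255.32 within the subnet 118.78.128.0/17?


Subnet network: 118.78.128.0
Test IP AND mask: 51.223.128.0
No, 51.223.255.32 is not in 118.78.128.0/17


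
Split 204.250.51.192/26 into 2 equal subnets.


New prefix = 26 + 1 = 27
Each subnet has 32 addresses
  204.250.51.192/27
  204.250.51.224/27
Subnets: 204.250.51.192/27, 204.250.51.224/27


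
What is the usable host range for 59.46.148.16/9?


Network: 59.0.0.0
Broadcast: 59.127.255.255
First usable = network + 1
Last usable = broadcast - 1
Range: 59.0.0.1 to 59.127.255.254


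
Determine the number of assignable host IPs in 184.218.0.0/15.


Host bits = 32 - 15 = 17
Total addresses = 2^17 = 131072
Usable = total - 2 (network and broadcast)
Usable hosts: 131070


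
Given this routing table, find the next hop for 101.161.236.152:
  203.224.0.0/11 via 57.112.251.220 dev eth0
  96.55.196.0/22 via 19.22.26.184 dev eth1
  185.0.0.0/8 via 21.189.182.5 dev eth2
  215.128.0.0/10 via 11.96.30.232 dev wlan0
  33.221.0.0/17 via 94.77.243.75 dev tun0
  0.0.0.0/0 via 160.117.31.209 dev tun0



Longest prefix match for 101.161.236.152:
  /11 203.224.0.0: no
  /22 96.55.196.0: no
  /8 185.0.0.0: no
  /10 215.128.0.0: no
  /17 33.221.0.0: no
  /0 0.0.0.0: MATCH
Selected: next-hop 160.117.31.209 via tun0 (matched /0)


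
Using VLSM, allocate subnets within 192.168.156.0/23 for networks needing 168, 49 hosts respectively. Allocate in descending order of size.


168 hosts -> /24 (254 usable): 192.168.156.0/24
49 hosts -> /26 (62 usable): 192.168.157.0/26
Allocation: 192.168.156.0/24 (168 hosts, 254 usable); 192.168.157.0/26 (49 hosts, 62 usable)


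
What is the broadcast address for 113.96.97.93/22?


Network: 113.96.96.0/22
Host bits = 10
Set all host bits to 1:
Broadcast: 113.96.99.255


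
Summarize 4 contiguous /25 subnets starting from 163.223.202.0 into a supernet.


Original prefix: /25
Number of subnets: 4 = 2^2
New prefix = 25 - 2 = 23
Supernet: 163.223.202.0/23


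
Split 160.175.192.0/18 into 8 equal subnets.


New prefix = 18 + 3 = 21
Each subnet has 2048 addresses
  160.175.192.0/21
  160.175.200.0/21
  160.175.208.0/21
  160.175.216.0/21
  160.175.224.0/21
  160.175.232.0/21
  160.175.240.0/21
  160.175.248.0/21
Subnets: 160.175.192.0/21, 160.175.200.0/21, 160.175.208.0/21, 160.175.216.0/21, 160.175.224.0/21, 160.175.232.0/21, 160.175.240.0/21, 160.175.248.0/21


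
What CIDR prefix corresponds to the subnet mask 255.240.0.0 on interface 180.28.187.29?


Binary: 11111111.11110000.00000000.00000000
Count leading 1s
Prefix: /12


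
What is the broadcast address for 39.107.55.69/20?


Network: 39.107.48.0/20
Host bits = 12
Set all host bits to 1:
Broadcast: 39.107.63.255


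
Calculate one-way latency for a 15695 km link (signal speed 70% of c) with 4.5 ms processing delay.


Speed = 0.7 * 3e5 km/s = 210000 km/s
Propagation delay = 15695 / 210000 = 0.0747 s = 74.7381 ms
Processing delay = 4.5 ms
Total one-way latency = 79.2381 ms


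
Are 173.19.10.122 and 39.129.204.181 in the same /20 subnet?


Mask: 255.255.240.0
173.19.10.122 AND mask = 173.19.0.0
39.129.204.181 AND mask = 39.129.192.0
No, different subnets (173.19.0.0 vs 39.129.192.0)


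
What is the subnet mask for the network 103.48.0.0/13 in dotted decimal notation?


/13 means 13 network bits, 19 host bits
Binary: 11111111111110000000000000000000
Mask: 255.248.0.0


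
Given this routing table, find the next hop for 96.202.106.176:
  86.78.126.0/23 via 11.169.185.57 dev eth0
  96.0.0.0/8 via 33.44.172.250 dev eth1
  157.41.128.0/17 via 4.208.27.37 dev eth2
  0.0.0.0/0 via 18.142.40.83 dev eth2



Longest prefix match for 96.202.106.176:
  /23 86.78.126.0: no
  /8 96.0.0.0: MATCH
  /17 157.41.128.0: no
  /0 0.0.0.0: MATCH
Selected: next-hop 33.44.172.250 via eth1 (matched /8)


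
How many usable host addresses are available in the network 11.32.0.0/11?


Host bits = 32 - 11 = 21
Total addresses = 2^21 = 2097152
Usable = total - 2 (network and broadcast)
Usable hosts: 2097150


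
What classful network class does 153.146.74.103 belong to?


First octet: 153
Binary: 10011001
10xxxxxx -> Class B (128-191)
Class B, default mask 255.255.0.0 (/16)


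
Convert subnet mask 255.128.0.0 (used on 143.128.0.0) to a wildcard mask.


Subnet mask: 255.128.0.0
Wildcard = 255.255.255.255 - subnet mask
255 - 255 = 0
255 - 128 = 127
255 - 0 = 255
255 - 0 = 255
Wildcard: 0.127.255.255


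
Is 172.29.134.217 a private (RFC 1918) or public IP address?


RFC 1918 private ranges:
  10.0.0.0/8 (10.0.0.0 - 10.255.255.255)
  172.16.0.0/12 (172.16.0.0 - 172.31.255.255)
  192.168.0.0/16 (192.168.0.0 - 192.168.255.255)
Private (in 172.16.0.0/12)


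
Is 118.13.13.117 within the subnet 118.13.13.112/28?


Subnet network: 118.13.13.112
Test IP AND mask: 118.13.13.112
Yes, 118.13.13.117 is in 118.13.13.112/28


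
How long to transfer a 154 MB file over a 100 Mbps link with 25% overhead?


Effective throughput = 100 * (1 - 25/100) = 75 Mbps
File size in Mb = 154 * 8 = 1232 Mb
Time = 1232 / 75
Time = 16.4267 seconds


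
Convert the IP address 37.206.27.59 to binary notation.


37 = 00100101
206 = 11001110
27 = 00011011
59 = 00111011
Binary: 00100101.11001110.00011011.00111011


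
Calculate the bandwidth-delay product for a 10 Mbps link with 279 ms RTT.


BDP = bandwidth * RTT
= 10 Mbps * 279 ms
= 10 * 1e6 * 279 / 1000 bits
= 2790000 bits
= 348750 bytes
= 340.5762 KB
BDP = 2790000 bits (348750 bytes)


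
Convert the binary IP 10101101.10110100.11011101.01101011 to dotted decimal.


10101101 = 173
10110100 = 180
11011101 = 221
01101011 = 107
IP: 173.180.221.107


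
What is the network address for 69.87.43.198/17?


IP:   01000101.01010111.00101011.11000110
Mask: 11111111.11111111.10000000.00000000
AND operation:
Net:  01000101.01010111.00000000.00000000
Network: 69.87.0.0/17


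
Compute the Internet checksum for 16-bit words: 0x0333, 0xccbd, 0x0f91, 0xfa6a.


Sum all words (with carry folding):
+ 0x0333 = 0x0333
+ 0xccbd = 0xcff0
+ 0x0f91 = 0xdf81
+ 0xfa6a = 0xd9ec
One's complement: ~0xd9ec
Checksum = 0x2613


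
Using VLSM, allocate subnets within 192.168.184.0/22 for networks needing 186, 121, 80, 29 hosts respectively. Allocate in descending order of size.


186 hosts -> /24 (254 usable): 192.168.184.0/24
121 hosts -> /25 (126 usable): 192.168.185.0/25
80 hosts -> /25 (126 usable): 192.168.185.128/25
29 hosts -> /27 (30 usable): 192.168.186.0/27
Allocation: 192.168.184.0/24 (186 hosts, 254 usable); 192.168.185.0/25 (121 hosts, 126 usable); 192.168.185.128/25 (80 hosts, 126 usable); 192.168.186.0/27 (29 hosts, 30 usable)


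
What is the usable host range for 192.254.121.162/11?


Network: 192.224.0.0
Broadcast: 192.255.255.255
First usable = network + 1
Last usable = broadcast - 1
Range: 192.224.0.1 to 192.255.255.254


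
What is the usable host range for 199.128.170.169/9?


Network: 199.128.0.0
Broadcast: 199.255.255.255
First usable = network + 1
Last usable = broadcast - 1
Range: 199.128.0.1 to 199.255.255.254


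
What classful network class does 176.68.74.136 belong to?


First octet: 176
Binary: 10110000
10xxxxxx -> Class B (128-191)
Class B, default mask 255.255.0.0 (/16)


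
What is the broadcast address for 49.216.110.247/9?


Network: 49.128.0.0/9
Host bits = 23
Set all host bits to 1:
Broadcast: 49.255.255.255


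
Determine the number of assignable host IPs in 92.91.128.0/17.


Host bits = 32 - 17 = 15
Total addresses = 2^15 = 32768
Usable = total - 2 (network and broadcast)
Usable hosts: 32766


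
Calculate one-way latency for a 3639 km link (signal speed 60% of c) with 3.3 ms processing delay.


Speed = 0.6 * 3e5 km/s = 180000 km/s
Propagation delay = 3639 / 180000 = 0.0202 s = 20.2167 ms
Processing delay = 3.3 ms
Total one-way latency = 23.5167 ms


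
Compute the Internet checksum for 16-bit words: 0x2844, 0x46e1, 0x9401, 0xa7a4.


Sum all words (with carry folding):
+ 0x2844 = 0x2844
+ 0x46e1 = 0x6f25
+ 0x9401 = 0x0327
+ 0xa7a4 = 0xaacb
One's complement: ~0xaacb
Checksum = 0x5534


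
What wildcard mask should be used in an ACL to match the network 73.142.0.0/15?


Subnet mask: 255.254.0.0
Wildcard = 255.255.255.255 - subnet mask
255 - 255 = 0
255 - 254 = 1
255 - 0 = 255
255 - 0 = 255
Wildcard: 0.1.255.255


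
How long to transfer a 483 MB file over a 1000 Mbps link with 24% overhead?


Effective throughput = 1000 * (1 - 24/100) = 760 Mbps
File size in Mb = 483 * 8 = 3864 Mb
Time = 3864 / 760
Time = 5.0842 seconds


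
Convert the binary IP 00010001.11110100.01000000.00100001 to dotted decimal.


00010001 = 17
11110100 = 244
01000000 = 64
00100001 = 33
IP: 17.244.64.33


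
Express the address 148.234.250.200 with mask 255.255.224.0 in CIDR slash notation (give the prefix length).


Binary: 11111111.11111111.11100000.00000000
Count leading 1s
Prefix: /19


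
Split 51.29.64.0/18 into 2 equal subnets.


New prefix = 18 + 1 = 19
Each subnet has 8192 addresses
  51.29.64.0/19
  51.29.96.0/19
Subnets: 51.29.64.0/19, 51.29.96.0/19


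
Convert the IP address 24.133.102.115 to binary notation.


24 = 00011000
133 = 10000101
102 = 01100110
115 = 01110011
Binary: 00011000.10000101.01100110.01110011


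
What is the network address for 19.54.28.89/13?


IP:   00010011.00110110.00011100.01011001
Mask: 11111111.11111000.00000000.00000000
AND operation:
Net:  00010011.00110000.00000000.00000000
Network: 19.48.0.0/13


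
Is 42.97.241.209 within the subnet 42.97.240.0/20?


Subnet network: 42.97.240.0
Test IP AND mask: 42.97.240.0
Yes, 42.97.241.209 is in 42.97.240.0/20


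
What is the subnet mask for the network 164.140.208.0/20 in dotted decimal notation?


/20 means 20 network bits, 12 host bits
Binary: 11111111111111111111000000000000
Mask: 255.255.240.0


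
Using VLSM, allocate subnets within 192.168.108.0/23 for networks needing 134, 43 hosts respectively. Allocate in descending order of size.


134 hosts -> /24 (254 usable): 192.168.108.0/24
43 hosts -> /26 (62 usable): 192.168.109.0/26
Allocation: 192.168.108.0/24 (134 hosts, 254 usable); 192.168.109.0/26 (43 hosts, 62 usable)


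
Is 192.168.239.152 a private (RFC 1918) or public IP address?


RFC 1918 private ranges:
  10.0.0.0/8 (10.0.0.0 - 10.255.255.255)
  172.16.0.0/12 (172.16.0.0 - 172.31.255.255)
  192.168.0.0/16 (192.168.0.0 - 192.168.255.255)
Private (in 192.168.0.0/16)


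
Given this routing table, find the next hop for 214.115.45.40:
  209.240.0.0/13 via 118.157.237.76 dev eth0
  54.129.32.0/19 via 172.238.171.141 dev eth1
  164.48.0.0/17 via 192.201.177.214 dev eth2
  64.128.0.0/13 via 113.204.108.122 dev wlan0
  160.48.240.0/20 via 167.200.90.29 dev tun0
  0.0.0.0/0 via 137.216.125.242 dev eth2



Longest prefix match for 214.115.45.40:
  /13 209.240.0.0: no
  /19 54.129.32.0: no
  /17 164.48.0.0: no
  /13 64.128.0.0: no
  /20 160.48.240.0: no
  /0 0.0.0.0: MATCH
Selected: next-hop 137.216.125.242 via eth2 (matched /0)


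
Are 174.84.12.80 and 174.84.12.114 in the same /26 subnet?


Mask: 255.255.255.192
174.84.12.80 AND mask = 174.84.12.64
174.84.12.114 AND mask = 174.84.12.64
Yes, same subnet (174.84.12.64)


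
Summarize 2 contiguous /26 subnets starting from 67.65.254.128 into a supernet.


Original prefix: /26
Number of subnets: 2 = 2^1
New prefix = 26 - 1 = 25
Supernet: 67.65.254.128/25


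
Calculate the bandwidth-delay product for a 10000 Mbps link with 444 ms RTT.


BDP = bandwidth * RTT
= 10000 Mbps * 444 ms
= 10000 * 1e6 * 444 / 1000 bits
= 4440000000 bits
= 555000000 bytes
= 541992.1875 KB
BDP = 4440000000 bits (555000000 bytes)


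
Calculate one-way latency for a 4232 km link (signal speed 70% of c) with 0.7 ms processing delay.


Speed = 0.7 * 3e5 km/s = 210000 km/s
Propagation delay = 4232 / 210000 = 0.0202 s = 20.1524 ms
Processing delay = 0.7 ms
Total one-way latency = 20.8524 ms


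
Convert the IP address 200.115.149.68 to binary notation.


200 = 11001000
115 = 01110011
149 = 10010101
68 = 01000100
Binary: 11001000.01110011.10010101.01000100


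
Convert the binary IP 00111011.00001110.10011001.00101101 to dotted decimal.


00111011 = 59
00001110 = 14
10011001 = 153
00101101 = 45
IP: 59.14.153.45


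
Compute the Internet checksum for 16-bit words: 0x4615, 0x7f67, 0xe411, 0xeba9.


Sum all words (with carry folding):
+ 0x4615 = 0x4615
+ 0x7f67 = 0xc57c
+ 0xe411 = 0xa98e
+ 0xeba9 = 0x9538
One's complement: ~0x9538
Checksum = 0x6ac7


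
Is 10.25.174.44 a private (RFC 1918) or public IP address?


RFC 1918 private ranges:
  10.0.0.0/8 (10.0.0.0 - 10.255.255.255)
  172.16.0.0/12 (172.16.0.0 - 172.31.255.255)
  192.168.0.0/16 (192.168.0.0 - 192.168.255.255)
Private (in 10.0.0.0/8)


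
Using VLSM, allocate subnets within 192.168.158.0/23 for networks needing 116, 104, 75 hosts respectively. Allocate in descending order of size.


116 hosts -> /25 (126 usable): 192.168.158.0/25
104 hosts -> /25 (126 usable): 192.168.158.128/25
75 hosts -> /25 (126 usable): 192.168.159.0/25
Allocation: 192.168.158.0/25 (116 hosts, 126 usable); 192.168.158.128/25 (104 hosts, 126 usable); 192.168.159.0/25 (75 hosts, 126 usable)


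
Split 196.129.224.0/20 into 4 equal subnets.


New prefix = 20 + 2 = 22
Each subnet has 1024 addresses
  196.129.224.0/22
  196.129.228.0/22
  196.129.232.0/22
  196.129.236.0/22
Subnets: 196.129.224.0/22, 196.129.228.0/22, 196.129.232.0/22, 196.129.236.0/22


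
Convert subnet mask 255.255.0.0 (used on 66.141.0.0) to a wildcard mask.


Subnet mask: 255.255.0.0
Wildcard = 255.255.255.255 - subnet mask
255 - 255 = 0
255 - 255 = 0
255 - 0 = 255
255 - 0 = 255
Wildcard: 0.0.255.255


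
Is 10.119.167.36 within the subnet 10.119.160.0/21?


Subnet network: 10.119.160.0
Test IP AND mask: 10.119.160.0
Yes, 10.119.167.36 is in 10.119.160.0/21


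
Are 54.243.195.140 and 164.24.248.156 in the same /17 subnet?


Mask: 255.255.128.0
54.243.195.140 AND mask = 54.243.128.0
164.24.248.156 AND mask = 164.24.128.0
No, different subnets (54.243.128.0 vs 164.24.128.0)


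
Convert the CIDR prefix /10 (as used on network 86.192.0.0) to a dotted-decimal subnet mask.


/10 means 10 network bits, 22 host bits
Binary: 11111111110000000000000000000000
Mask: 255.192.0.0


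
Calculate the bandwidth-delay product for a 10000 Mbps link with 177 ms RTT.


BDP = bandwidth * RTT
= 10000 Mbps * 177 ms
= 10000 * 1e6 * 177 / 1000 bits
= 1770000000 bits
= 221250000 bytes
= 216064.4531 KB
BDP = 1770000000 bits (221250000 bytes)


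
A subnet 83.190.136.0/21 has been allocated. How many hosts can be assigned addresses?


Host bits = 32 - 21 = 11
Total addresses = 2^11 = 2048
Usable = total - 2 (network and broadcast)
Usable hosts: 2046


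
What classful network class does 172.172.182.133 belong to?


First octet: 172
Binary: 10101100
10xxxxxx -> Class B (128-191)
Class B, default mask 255.255.0.0 (/16)


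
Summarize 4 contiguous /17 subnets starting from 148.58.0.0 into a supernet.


Original prefix: /17
Number of subnets: 4 = 2^2
New prefix = 17 - 2 = 15
Supernet: 148.58.0.0/15


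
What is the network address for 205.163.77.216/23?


IP:   11001101.10100011.01001101.11011000
Mask: 11111111.11111111.11111110.00000000
AND operation:
Net:  11001101.10100011.01001100.00000000
Network: 205.163.76.0/23


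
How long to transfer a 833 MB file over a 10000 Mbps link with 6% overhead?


Effective throughput = 10000 * (1 - 6/100) = 9400 Mbps
File size in Mb = 833 * 8 = 6664 Mb
Time = 6664 / 9400
Time = 0.7089 seconds


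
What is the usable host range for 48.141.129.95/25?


Network: 48.141.129.0
Broadcast: 48.141.129.127
First usable = network + 1
Last usable = broadcast - 1
Range: 48.141.129.1 to 48.141.129.126


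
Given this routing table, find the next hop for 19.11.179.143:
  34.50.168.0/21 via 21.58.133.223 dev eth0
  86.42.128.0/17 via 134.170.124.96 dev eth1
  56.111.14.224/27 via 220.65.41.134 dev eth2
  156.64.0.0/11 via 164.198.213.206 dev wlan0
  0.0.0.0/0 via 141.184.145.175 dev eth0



Longest prefix match for 19.11.179.143:
  /21 34.50.168.0: no
  /17 86.42.128.0: no
  /27 56.111.14.224: no
  /11 156.64.0.0: no
  /0 0.0.0.0: MATCH
Selected: next-hop 141.184.145.175 via eth0 (matched /0)


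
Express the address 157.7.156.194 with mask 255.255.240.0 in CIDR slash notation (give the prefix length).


Binary: 11111111.11111111.11110000.00000000
Count leading 1s
Prefix: /20


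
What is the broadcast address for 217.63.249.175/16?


Network: 217.63.0.0/16
Host bits = 16
Set all host bits to 1:
Broadcast: 217.63.255.255


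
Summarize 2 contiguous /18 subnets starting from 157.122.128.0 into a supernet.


Original prefix: /18
Number of subnets: 2 = 2^1
New prefix = 18 - 1 = 17
Supernet: 157.122.128.0/17


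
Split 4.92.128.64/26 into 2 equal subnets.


New prefix = 26 + 1 = 27
Each subnet has 32 addresses
  4.92.128.64/27
  4.92.128.96/27
Subnets: 4.92.128.64/27, 4.92.128.96/27


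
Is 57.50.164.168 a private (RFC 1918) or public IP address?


RFC 1918 private ranges:
  10.0.0.0/8 (10.0.0.0 - 10.255.255.255)
  172.16.0.0/12 (172.16.0.0 - 172.31.255.255)
  192.168.0.0/16 (192.168.0.0 - 192.168.255.255)
Public (not in any RFC 1918 range)
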